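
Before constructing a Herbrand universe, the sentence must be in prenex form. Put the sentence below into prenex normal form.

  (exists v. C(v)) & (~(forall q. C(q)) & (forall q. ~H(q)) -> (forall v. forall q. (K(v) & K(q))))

First replace A → B with ¬A ∨ B.
  (exists v. C(v)) & (~(~(forall q. C(q)) & (forall q. ~H(q))) | (forall v. forall q. (K(v) & K(q))))
Move each ¬ inward, flipping quantifiers it crosses:
  (exists v. C(v)) & ((forall q. C(q)) | (exists q. H(q)) | (forall v. forall q. (K(v) & K(q))))
Rename bound variables to avoid capture: q↦y, v↦p, q↦b.
  (exists v. C(v)) & ((forall q. C(q)) | (exists y. H(y)) | (forall p. forall b. (K(p) & K(b))))
Finally move all quantifiers to the prefix:
  exists v. forall q. exists y. forall p. forall b. (C(v) & (C(q) | H(y) | K(p) & K(b)))

exists v. forall q. exists y. forall p. forall b. (C(v) & (C(q) | H(y) | K(p) & K(b)))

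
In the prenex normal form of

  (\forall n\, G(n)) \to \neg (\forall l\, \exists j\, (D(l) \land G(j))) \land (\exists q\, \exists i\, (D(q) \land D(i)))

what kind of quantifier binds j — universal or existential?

Rewrite implications/biconditionals: A → B as ¬A ∨ B.
  \neg (\forall n\, G(n)) \lor \neg (\forall l\, \exists j\, (D(l) \land G(j))) \land (\exists q\, \exists i\, (D(q) \land D(i)))
Drive negations inward (¬∀x A ≡ ∃x ¬A, ¬∃x A ≡ ∀x ¬A, De Morgan for ∧/∨):
  (\exists n\, \neg G(n)) \lor (\exists l\, \forall j\, (\neg D(l) \lor \neg G(j))) \land (\exists q\, \exists i\, (D(q) \land D(i)))
All bound variables are already distinct, so no renaming is needed.
Pull the quantifiers to the front (each side's bound variable is not free in the other side):
  \exists n\, \exists l\, \forall j\, \exists q\, \exists i\, (\neg G(n) \lor (\neg D(l) \lor \neg G(j)) \land D(q) \land D(i))
The quantifier \exists j sits under an odd number of negations (counting the antecedent side of each →), so it flips to \forall j.

universal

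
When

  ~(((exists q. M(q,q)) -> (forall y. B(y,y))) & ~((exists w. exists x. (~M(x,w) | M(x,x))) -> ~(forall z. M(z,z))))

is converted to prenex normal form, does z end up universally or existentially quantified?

existential

Rewrite implications/biconditionals: A → B as ¬A ∨ B.
  ~((~(exists q. M(q,q)) | (forall y. B(y,y))) & ~(~(exists w. exists x. (~M(x,w) | M(x,x))) | ~(forall z. M(z,z))))
Move each ¬ inward, flipping quantifiers it crosses:
  (exists q. M(q,q)) & (exists y. ~B(y,y)) | (forall w. forall x. (M(x,w) & ~M(x,x))) | (exists z. ~M(z,z))
Pull the quantifiers to the front (each side's bound variable is not free in the other side):
  exists q. exists y. forall w. forall x. exists z. (M(q,q) & ~B(y,y) | M(x,w) & ~M(x,x) | ~M(z,z))
The quantifier forall z sits under an odd number of negations (counting the antecedent side of each →), so it flips to exists z.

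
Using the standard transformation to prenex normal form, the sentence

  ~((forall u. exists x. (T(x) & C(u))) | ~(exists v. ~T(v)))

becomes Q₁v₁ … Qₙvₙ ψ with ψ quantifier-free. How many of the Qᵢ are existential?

2

Drive negations inward (¬∀x A ≡ ∃x ¬A, ¬∃x A ≡ ∀x ¬A, De Morgan for ∧/∨):
  (exists u. forall x. (~T(x) | ~C(u))) & (exists v. ~T(v))
Finally move all quantifiers to the prefix:
  exists u. forall x. exists v. ((~T(x) | ~C(u)) & ~T(v))
The prefix is exists u forall x exists v: 1 universal, 2 existential.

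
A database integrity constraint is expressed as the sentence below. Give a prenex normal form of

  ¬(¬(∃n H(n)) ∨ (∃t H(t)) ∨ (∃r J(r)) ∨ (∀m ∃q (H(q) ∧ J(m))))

Drive negations inward (¬∀x A ≡ ∃x ¬A, ¬∃x A ≡ ∀x ¬A, De Morgan for ∧/∨):
  (∃n H(n)) ∧ (∀t ¬H(t)) ∧ (∀r ¬J(r)) ∧ (∃m ∀q (¬H(q) ∨ ¬J(m)))
Pull the quantifiers to the front (each side's bound variable is not free in the other side):
  ∃n ∀t ∀r ∃m ∀q (H(n) ∧ ¬H(t) ∧ ¬J(r) ∧ (¬H(q) ∨ ¬J(m)))

∃n ∀t ∀r ∃m ∀q (H(n) ∧ ¬H(t) ∧ ¬J(r) ∧ (¬H(q) ∨ ¬J(m)))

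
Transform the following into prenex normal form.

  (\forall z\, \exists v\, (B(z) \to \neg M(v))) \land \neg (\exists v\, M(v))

\forall z\, \exists v\, \forall x\, ((\neg B(z) \lor \neg M(v)) \land \neg M(x))

First replace A → B with ¬A ∨ B.
  (\forall z\, \exists v\, (\neg B(z) \lor \neg M(v))) \land \neg (\exists v\, M(v))
Push ¬ through the quantifiers and connectives to reach negation normal form:
  (\forall z\, \exists v\, (\neg B(z) \lor \neg M(v))) \land (\forall v\, \neg M(v))
Standardize variables apart so no two quantifiers bind the same name: v↦x.
  (\forall z\, \exists v\, (\neg B(z) \lor \neg M(v))) \land (\forall x\, \neg M(x))
Extract every quantifier outward, since the variables are now distinct and don't occur free across branches:
  \forall z\, \exists v\, \forall x\, ((\neg B(z) \lor \neg M(v)) \land \neg M(x))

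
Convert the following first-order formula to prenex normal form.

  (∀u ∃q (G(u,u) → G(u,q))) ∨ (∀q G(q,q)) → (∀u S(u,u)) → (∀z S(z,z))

Eliminate → and ↔ using ¬ and ∨.
  ¬((∀u ∃q (¬G(u,u) ∨ G(u,q))) ∨ (∀q G(q,q))) ∨ ¬(∀u S(u,u)) ∨ (∀z S(z,z))
Push ¬ through the quantifiers and connectives to reach negation normal form:
  (∃u ∀q (G(u,u) ∧ ¬G(u,q))) ∧ (∃q ¬G(q,q)) ∨ (∃u ¬S(u,u)) ∨ (∀z S(z,z))
Standardize variables apart so no two quantifiers bind the same name: q↦r, u↦b.
  (∃u ∀q (G(u,u) ∧ ¬G(u,q))) ∧ (∃r ¬G(r,r)) ∨ (∃b ¬S(b,b)) ∨ (∀z S(z,z))
Pull the quantifiers to the front (each side's bound variable is not free in the other side):
  ∃u ∀q ∃r ∃b ∀z (G(u,u) ∧ ¬G(u,q) ∧ ¬G(r,r) ∨ ¬S(b,b) ∨ S(z,z))

∃u ∀q ∃r ∃b ∀z (G(u,u) ∧ ¬G(u,q) ∧ ¬G(r,r) ∨ ¬S(b,b) ∨ S(z,z))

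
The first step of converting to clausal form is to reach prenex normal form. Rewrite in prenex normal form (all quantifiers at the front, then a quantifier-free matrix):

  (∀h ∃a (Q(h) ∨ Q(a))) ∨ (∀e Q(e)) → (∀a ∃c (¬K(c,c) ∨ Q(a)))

∃h ∀a ∃e ∀s ∃c (¬Q(h) ∧ ¬Q(a) ∧ ¬Q(e) ∨ ¬K(c,c) ∨ Q(s))

First replace A → B with ¬A ∨ B.
  ¬((∀h ∃a (Q(h) ∨ Q(a))) ∨ (∀e Q(e))) ∨ (∀a ∃c (¬K(c,c) ∨ Q(a)))
Move each ¬ inward, flipping quantifiers it crosses:
  (∃h ∀a (¬Q(h) ∧ ¬Q(a))) ∧ (∃e ¬Q(e)) ∨ (∀a ∃c (¬K(c,c) ∨ Q(a)))
Give each quantifier a distinct variable: a↦s.
  (∃h ∀a (¬Q(h) ∧ ¬Q(a))) ∧ (∃e ¬Q(e)) ∨ (∀s ∃c (¬K(c,c) ∨ Q(s)))
Extract every quantifier outward, since the variables are now distinct and don't occur free across branches:
  ∃h ∀a ∃e ∀s ∃c (¬Q(h) ∧ ¬Q(a) ∧ ¬Q(e) ∨ ¬K(c,c) ∨ Q(s))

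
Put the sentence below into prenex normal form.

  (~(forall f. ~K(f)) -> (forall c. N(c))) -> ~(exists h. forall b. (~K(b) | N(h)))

exists f. exists c. forall h. exists b. (K(f) & ~N(c) | K(b) & ~N(h))

Rewrite implications/biconditionals: A → B as ¬A ∨ B.
  ~(~~(forall f. ~K(f)) | (forall c. N(c))) | ~(exists h. forall b. (~K(b) | N(h)))
Move each ¬ inward, flipping quantifiers it crosses:
  (exists f. K(f)) & (exists c. ~N(c)) | (forall h. exists b. (K(b) & ~N(h)))
All bound variables are already distinct, so no renaming is needed.
Finally move all quantifiers to the prefix:
  exists f. exists c. forall h. exists b. (K(f) & ~N(c) | K(b) & ~N(h))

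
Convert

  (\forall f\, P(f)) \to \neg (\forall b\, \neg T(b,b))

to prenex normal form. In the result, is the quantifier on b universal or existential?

existential

Rewrite implications/biconditionals: A → B as ¬A ∨ B.
  \neg (\forall f\, P(f)) \lor \neg (\forall b\, \neg T(b,b))
Move each ¬ inward, flipping quantifiers it crosses:
  (\exists f\, \neg P(f)) \lor (\exists b\, T(b,b))
All bound variables are already distinct, so no renaming is needed.
Pull the quantifiers to the front (each side's bound variable is not free in the other side):
  \exists f\, \exists b\, (\neg P(f) \lor T(b,b))
The quantifier \forall b sits under an odd number of negations (counting the antecedent side of each →), so it flips to \exists b.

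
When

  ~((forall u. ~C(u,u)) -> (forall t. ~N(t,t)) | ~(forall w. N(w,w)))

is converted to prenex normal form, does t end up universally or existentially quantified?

existential

First replace A → B with ¬A ∨ B.
  ~(~(forall u. ~C(u,u)) | (forall t. ~N(t,t)) | ~(forall w. N(w,w)))
Move each ¬ inward, flipping quantifiers it crosses:
  (forall u. ~C(u,u)) & (exists t. N(t,t)) & (forall w. N(w,w))
All bound variables are already distinct, so no renaming is needed.
Extract every quantifier outward, since the variables are now distinct and don't occur free across branches:
  forall u. exists t. forall w. (~C(u,u) & N(t,t) & N(w,w))
The quantifier forall t sits under an odd number of negations (counting the antecedent side of each →), so it flips to exists t.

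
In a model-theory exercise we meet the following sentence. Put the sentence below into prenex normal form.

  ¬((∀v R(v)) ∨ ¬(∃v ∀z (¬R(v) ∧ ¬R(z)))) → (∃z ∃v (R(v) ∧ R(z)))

First replace A → B with ¬A ∨ B.
  ¬¬((∀v R(v)) ∨ ¬(∃v ∀z (¬R(v) ∧ ¬R(z)))) ∨ (∃z ∃v (R(v) ∧ R(z)))
Push ¬ through the quantifiers and connectives to reach negation normal form:
  (∀v R(v)) ∨ (∀v ∃z (R(v) ∨ R(z))) ∨ (∃z ∃v (R(v) ∧ R(z)))
Rename bound variables to avoid capture: v↦p, z↦y, v↦s.
  (∀v R(v)) ∨ (∀p ∃z (R(p) ∨ R(z))) ∨ (∃y ∃s (R(s) ∧ R(y)))
Extract every quantifier outward, since the variables are now distinct and don't occur free across branches:
  ∀v ∀p ∃z ∃y ∃s (R(v) ∨ R(p) ∨ R(z) ∨ R(s) ∧ R(y))

∀v ∀p ∃z ∃y ∃s (R(v) ∨ R(p) ∨ R(z) ∨ R(s) ∧ R(y))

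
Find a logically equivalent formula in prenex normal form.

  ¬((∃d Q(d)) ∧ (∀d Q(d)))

∀d ∃x1 (¬Q(d) ∨ ¬Q(x1))

Move each ¬ inward, flipping quantifiers it crosses:
  (∀d ¬Q(d)) ∨ (∃d ¬Q(d))
Give each quantifier a distinct variable: d↦x1.
  (∀d ¬Q(d)) ∨ (∃x1 ¬Q(x1))
Finally move all quantifiers to the prefix:
  ∀d ∃x1 (¬Q(d) ∨ ¬Q(x1))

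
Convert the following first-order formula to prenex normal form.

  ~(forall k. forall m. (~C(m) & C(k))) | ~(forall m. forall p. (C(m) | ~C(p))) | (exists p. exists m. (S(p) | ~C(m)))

Push ¬ through the quantifiers and connectives to reach negation normal form:
  (exists k. exists m. (C(m) | ~C(k))) | (exists m. exists p. (~C(m) & C(p))) | (exists p. exists m. (S(p) | ~C(m)))
Rename bound variables to avoid capture: m↦w, p↦r, m↦y.
  (exists k. exists m. (C(m) | ~C(k))) | (exists w. exists p. (~C(w) & C(p))) | (exists r. exists y. (S(r) | ~C(y)))
Extract every quantifier outward, since the variables are now distinct and don't occur free across branches:
  exists k. exists m. exists w. exists p. exists r. exists y. (C(m) | ~C(k) | ~C(w) & C(p) | S(r) | ~C(y))

exists k. exists m. exists w. exists p. exists r. exists y. (C(m) | ~C(k) | ~C(w) & C(p) | S(r) | ~C(y))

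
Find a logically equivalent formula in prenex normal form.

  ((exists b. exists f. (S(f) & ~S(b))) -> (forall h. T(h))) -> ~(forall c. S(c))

exists b. exists f. exists h. exists c. (S(f) & ~S(b) & ~T(h) | ~S(c))

First replace A → B with ¬A ∨ B.
  ~(~(exists b. exists f. (S(f) & ~S(b))) | (forall h. T(h))) | ~(forall c. S(c))
Drive negations inward (¬∀x A ≡ ∃x ¬A, ¬∃x A ≡ ∀x ¬A, De Morgan for ∧/∨):
  (exists b. exists f. (S(f) & ~S(b))) & (exists h. ~T(h)) | (exists c. ~S(c))
All bound variables are already distinct, so no renaming is needed.
Pull the quantifiers to the front (each side's bound variable is not free in the other side):
  exists b. exists f. exists h. exists c. (S(f) & ~S(b) & ~T(h) | ~S(c))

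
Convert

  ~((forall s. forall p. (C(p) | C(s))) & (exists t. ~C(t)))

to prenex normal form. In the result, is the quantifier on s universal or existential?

existential

Move each ¬ inward, flipping quantifiers it crosses:
  (exists s. exists p. (~C(p) & ~C(s))) | (forall t. C(t))
Pull the quantifiers to the front (each side's bound variable is not free in the other side):
  exists s. exists p. forall t. (~C(p) & ~C(s) | C(t))
The quantifier forall s sits under an odd number of negations, so it flips to exists s.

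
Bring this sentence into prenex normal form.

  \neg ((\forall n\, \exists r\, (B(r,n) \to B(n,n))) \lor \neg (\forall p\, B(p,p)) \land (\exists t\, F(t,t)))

\exists n\, \forall r\, \forall p\, \forall t\, (B(r,n) \land \neg B(n,n) \land (B(p,p) \lor \neg F(t,t)))

Eliminate → and ↔ using ¬ and ∨.
  \neg ((\forall n\, \exists r\, (\neg B(r,n) \lor B(n,n))) \lor \neg (\forall p\, B(p,p)) \land (\exists t\, F(t,t)))
Push ¬ through the quantifiers and connectives to reach negation normal form:
  (\exists n\, \forall r\, (B(r,n) \land \neg B(n,n))) \land ((\forall p\, B(p,p)) \lor (\forall t\, \neg F(t,t)))
Finally move all quantifiers to the prefix:
  \exists n\, \forall r\, \forall p\, \forall t\, (B(r,n) \land \neg B(n,n) \land (B(p,p) \lor \neg F(t,t)))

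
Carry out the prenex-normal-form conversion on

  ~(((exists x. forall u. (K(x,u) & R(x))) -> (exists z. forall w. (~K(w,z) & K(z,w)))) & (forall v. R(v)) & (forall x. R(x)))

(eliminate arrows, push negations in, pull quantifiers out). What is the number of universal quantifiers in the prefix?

2

First replace A → B with ¬A ∨ B.
  ~((~(exists x. forall u. (K(x,u) & R(x))) | (exists z. forall w. (~K(w,z) & K(z,w)))) & (forall v. R(v)) & (forall x. R(x)))
Move each ¬ inward, flipping quantifiers it crosses:
  (exists x. forall u. (K(x,u) & R(x))) & (forall z. exists w. (K(w,z) | ~K(z,w))) | (exists v. ~R(v)) | (exists x. ~R(x))
Standardize variables apart so no two quantifiers bind the same name: x↦u1.
  (exists x. forall u. (K(x,u) & R(x))) & (forall z. exists w. (K(w,z) | ~K(z,w))) | (exists v. ~R(v)) | (exists u1. ~R(u1))
Pull the quantifiers to the front (each side's bound variable is not free in the other side):
  exists x. forall u. forall z. exists w. exists v. exists u1. (K(x,u) & R(x) & (K(w,z) | ~K(z,w)) | ~R(v) | ~R(u1))
The prefix is exists x forall u forall z exists w exists v exists u1: 2 universal, 4 existential.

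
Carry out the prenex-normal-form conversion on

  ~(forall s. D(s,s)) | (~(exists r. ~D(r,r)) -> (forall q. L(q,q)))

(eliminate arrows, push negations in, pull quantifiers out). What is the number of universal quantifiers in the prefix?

1

Eliminate → and ↔ using ¬ and ∨.
  ~(forall s. D(s,s)) | ~~(exists r. ~D(r,r)) | (forall q. L(q,q))
Push ¬ through the quantifiers and connectives to reach negation normal form:
  (exists s. ~D(s,s)) | (exists r. ~D(r,r)) | (forall q. L(q,q))
Finally move all quantifiers to the prefix:
  exists s. exists r. forall q. (~D(s,s) | ~D(r,r) | L(q,q))
The prefix is exists s exists r forall q: 1 universal, 2 existential.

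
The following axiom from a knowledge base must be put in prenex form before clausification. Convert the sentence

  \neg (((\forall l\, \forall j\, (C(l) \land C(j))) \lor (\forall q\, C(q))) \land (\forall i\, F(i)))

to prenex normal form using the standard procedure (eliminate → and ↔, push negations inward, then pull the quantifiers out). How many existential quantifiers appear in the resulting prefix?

4

Move each ¬ inward, flipping quantifiers it crosses:
  (\exists l\, \exists j\, (\neg C(l) \lor \neg C(j))) \land (\exists q\, \neg C(q)) \lor (\exists i\, \neg F(i))
All bound variables are already distinct, so no renaming is needed.
Extract every quantifier outward, since the variables are now distinct and don't occur free across branches:
  \exists l\, \exists j\, \exists q\, \exists i\, ((\neg C(l) \lor \neg C(j)) \land \neg C(q) \lor \neg F(i))
The prefix is \exists l \exists j \exists q \exists i: 0 universal, 4 existential.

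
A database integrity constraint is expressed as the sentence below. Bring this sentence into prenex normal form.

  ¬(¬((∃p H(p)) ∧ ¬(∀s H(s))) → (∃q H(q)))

First replace A → B with ¬A ∨ B.
  ¬(¬¬((∃p H(p)) ∧ ¬(∀s H(s))) ∨ (∃q H(q)))
Move each ¬ inward, flipping quantifiers it crosses:
  ((∀p ¬H(p)) ∨ (∀s H(s))) ∧ (∀q ¬H(q))
Finally move all quantifiers to the prefix:
  ∀p ∀s ∀q ((¬H(p) ∨ H(s)) ∧ ¬H(q))

∀p ∀s ∀q ((¬H(p) ∨ H(s)) ∧ ¬H(q))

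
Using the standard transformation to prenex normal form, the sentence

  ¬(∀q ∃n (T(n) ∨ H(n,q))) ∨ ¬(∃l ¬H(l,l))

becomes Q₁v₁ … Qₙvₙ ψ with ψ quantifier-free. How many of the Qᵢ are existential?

Drive negations inward (¬∀x A ≡ ∃x ¬A, ¬∃x A ≡ ∀x ¬A, De Morgan for ∧/∨):
  (∃q ∀n (¬T(n) ∧ ¬H(n,q))) ∨ (∀l H(l,l))
Finally move all quantifiers to the prefix:
  ∃q ∀n ∀l (¬T(n) ∧ ¬H(n,q) ∨ H(l,l))
The prefix is ∃q ∀n ∀l: 2 universal, 1 existential.

1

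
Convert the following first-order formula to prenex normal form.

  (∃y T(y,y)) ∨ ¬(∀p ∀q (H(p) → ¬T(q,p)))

Rewrite implications/biconditionals: A → B as ¬A ∨ B.
  (∃y T(y,y)) ∨ ¬(∀p ∀q (¬H(p) ∨ ¬T(q,p)))
Move each ¬ inward, flipping quantifiers it crosses:
  (∃y T(y,y)) ∨ (∃p ∃q (H(p) ∧ T(q,p)))
All bound variables are already distinct, so no renaming is needed.
Extract every quantifier outward, since the variables are now distinct and don't occur free across branches:
  ∃y ∃p ∃q (T(y,y) ∨ H(p) ∧ T(q,p))

∃y ∃p ∃q (T(y,y) ∨ H(p) ∧ T(q,p))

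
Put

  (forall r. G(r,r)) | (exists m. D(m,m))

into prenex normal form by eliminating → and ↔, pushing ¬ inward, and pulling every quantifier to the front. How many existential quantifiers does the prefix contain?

1

All bound variables are already distinct, so no renaming is needed.
Pull the quantifiers to the front (each side's bound variable is not free in the other side):
  forall r. exists m. (G(r,r) | D(m,m))
The prefix is forall r exists m: 1 universal, 1 existential.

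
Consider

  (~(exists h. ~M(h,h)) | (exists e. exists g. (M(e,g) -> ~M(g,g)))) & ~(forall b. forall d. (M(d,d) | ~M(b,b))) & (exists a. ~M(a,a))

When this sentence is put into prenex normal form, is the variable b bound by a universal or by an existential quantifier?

Eliminate → and ↔ using ¬ and ∨.
  (~(exists h. ~M(h,h)) | (exists e. exists g. (~M(e,g) | ~M(g,g)))) & ~(forall b. forall d. (M(d,d) | ~M(b,b))) & (exists a. ~M(a,a))
Push ¬ through the quantifiers and connectives to reach negation normal form:
  ((forall h. M(h,h)) | (exists e. exists g. (~M(e,g) | ~M(g,g)))) & (exists b. exists d. (~M(d,d) & M(b,b))) & (exists a. ~M(a,a))
Extract every quantifier outward, since the variables are now distinct and don't occur free across branches:
  forall h. exists e. exists g. exists b. exists d. exists a. ((M(h,h) | ~M(e,g) | ~M(g,g)) & ~M(d,d) & M(b,b) & ~M(a,a))
The quantifier forall b sits under an odd number of negations (counting the antecedent side of each →), so it flips to exists b.

existential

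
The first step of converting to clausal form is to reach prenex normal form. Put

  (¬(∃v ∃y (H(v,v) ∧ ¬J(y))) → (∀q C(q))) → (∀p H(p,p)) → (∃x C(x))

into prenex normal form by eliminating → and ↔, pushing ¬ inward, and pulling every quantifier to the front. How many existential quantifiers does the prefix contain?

Eliminate → and ↔ using ¬ and ∨.
  ¬(¬¬(∃v ∃y (H(v,v) ∧ ¬J(y))) ∨ (∀q C(q))) ∨ ¬(∀p H(p,p)) ∨ (∃x C(x))
Drive negations inward (¬∀x A ≡ ∃x ¬A, ¬∃x A ≡ ∀x ¬A, De Morgan for ∧/∨):
  (∀v ∀y (¬H(v,v) ∨ J(y))) ∧ (∃q ¬C(q)) ∨ (∃p ¬H(p,p)) ∨ (∃x C(x))
Finally move all quantifiers to the prefix:
  ∀v ∀y ∃q ∃p ∃x ((¬H(v,v) ∨ J(y)) ∧ ¬C(q) ∨ ¬H(p,p) ∨ C(x))
The prefix is ∀v ∀y ∃q ∃p ∃x: 2 universal, 3 existential.

3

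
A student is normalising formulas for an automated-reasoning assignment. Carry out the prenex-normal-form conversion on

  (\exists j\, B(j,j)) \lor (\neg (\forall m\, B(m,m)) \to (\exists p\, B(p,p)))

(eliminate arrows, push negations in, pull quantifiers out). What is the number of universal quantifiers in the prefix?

1

First replace A → B with ¬A ∨ B.
  (\exists j\, B(j,j)) \lor \neg \neg (\forall m\, B(m,m)) \lor (\exists p\, B(p,p))
Push ¬ through the quantifiers and connectives to reach negation normal form:
  (\exists j\, B(j,j)) \lor (\forall m\, B(m,m)) \lor (\exists p\, B(p,p))
All bound variables are already distinct, so no renaming is needed.
Extract every quantifier outward, since the variables are now distinct and don't occur free across branches:
  \exists j\, \forall m\, \exists p\, (B(j,j) \lor B(m,m) \lor B(p,p))
The prefix is \exists j \forall m \exists p: 1 universal, 2 existential.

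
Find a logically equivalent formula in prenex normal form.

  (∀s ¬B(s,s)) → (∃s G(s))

First replace A → B with ¬A ∨ B.
  ¬(∀s ¬B(s,s)) ∨ (∃s G(s))
Drive negations inward (¬∀x A ≡ ∃x ¬A, ¬∃x A ≡ ∀x ¬A, De Morgan for ∧/∨):
  (∃s B(s,s)) ∨ (∃s G(s))
Give each quantifier a distinct variable: s↦w.
  (∃s B(s,s)) ∨ (∃w G(w))
Extract every quantifier outward, since the variables are now distinct and don't occur free across branches:
  ∃s ∃w (B(s,s) ∨ G(w))

∃s ∃w (B(s,s) ∨ G(w))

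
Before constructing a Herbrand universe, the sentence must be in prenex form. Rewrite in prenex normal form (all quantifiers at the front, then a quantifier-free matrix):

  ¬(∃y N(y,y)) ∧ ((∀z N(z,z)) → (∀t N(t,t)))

∀y ∃z ∀t (¬N(y,y) ∧ (¬N(z,z) ∨ N(t,t)))

Rewrite implications/biconditionals: A → B as ¬A ∨ B.
  ¬(∃y N(y,y)) ∧ (¬(∀z N(z,z)) ∨ (∀t N(t,t)))
Push ¬ through the quantifiers and connectives to reach negation normal form:
  (∀y ¬N(y,y)) ∧ ((∃z ¬N(z,z)) ∨ (∀t N(t,t)))
All bound variables are already distinct, so no renaming is needed.
Finally move all quantifiers to the prefix:
  ∀y ∃z ∀t (¬N(y,y) ∧ (¬N(z,z) ∨ N(t,t)))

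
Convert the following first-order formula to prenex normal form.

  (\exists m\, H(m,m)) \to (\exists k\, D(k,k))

\forall m\, \exists k\, (\neg H(m,m) \lor D(k,k))

Eliminate → and ↔ using ¬ and ∨.
  \neg (\exists m\, H(m,m)) \lor (\exists k\, D(k,k))
Drive negations inward (¬∀x A ≡ ∃x ¬A, ¬∃x A ≡ ∀x ¬A, De Morgan for ∧/∨):
  (\forall m\, \neg H(m,m)) \lor (\exists k\, D(k,k))
Pull the quantifiers to the front (each side's bound variable is not free in the other side):
  \forall m\, \exists k\, (\neg H(m,m) \lor D(k,k))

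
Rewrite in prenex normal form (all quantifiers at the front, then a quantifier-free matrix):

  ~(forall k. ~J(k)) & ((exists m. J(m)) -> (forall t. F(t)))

Rewrite implications/biconditionals: A → B as ¬A ∨ B.
  ~(forall k. ~J(k)) & (~(exists m. J(m)) | (forall t. F(t)))
Drive negations inward (¬∀x A ≡ ∃x ¬A, ¬∃x A ≡ ∀x ¬A, De Morgan for ∧/∨):
  (exists k. J(k)) & ((forall m. ~J(m)) | (forall t. F(t)))
All bound variables are already distinct, so no renaming is needed.
Pull the quantifiers to the front (each side's bound variable is not free in the other side):
  exists k. forall m. forall t. (J(k) & (~J(m) | F(t)))

exists k. forall m. forall t. (J(k) & (~J(m) | F(t)))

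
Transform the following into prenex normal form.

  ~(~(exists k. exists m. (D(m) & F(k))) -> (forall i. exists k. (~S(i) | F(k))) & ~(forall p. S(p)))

forall k. forall m. exists i. forall v. forall p. ((~D(m) | ~F(k)) & (S(i) & ~F(v) | S(p)))

Eliminate → and ↔ using ¬ and ∨.
  ~(~~(exists k. exists m. (D(m) & F(k))) | (forall i. exists k. (~S(i) | F(k))) & ~(forall p. S(p)))
Move each ¬ inward, flipping quantifiers it crosses:
  (forall k. forall m. (~D(m) | ~F(k))) & ((exists i. forall k. (S(i) & ~F(k))) | (forall p. S(p)))
Rename bound variables to avoid capture: k↦v.
  (forall k. forall m. (~D(m) | ~F(k))) & ((exists i. forall v. (S(i) & ~F(v))) | (forall p. S(p)))
Extract every quantifier outward, since the variables are now distinct and don't occur free across branches:
  forall k. forall m. exists i. forall v. forall p. ((~D(m) | ~F(k)) & (S(i) & ~F(v) | S(p)))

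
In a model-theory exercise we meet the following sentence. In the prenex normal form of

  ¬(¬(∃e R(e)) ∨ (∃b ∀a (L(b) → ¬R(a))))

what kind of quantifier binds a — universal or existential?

First replace A → B with ¬A ∨ B.
  ¬(¬(∃e R(e)) ∨ (∃b ∀a (¬L(b) ∨ ¬R(a))))
Drive negations inward (¬∀x A ≡ ∃x ¬A, ¬∃x A ≡ ∀x ¬A, De Morgan for ∧/∨):
  (∃e R(e)) ∧ (∀b ∃a (L(b) ∧ R(a)))
Extract every quantifier outward, since the variables are now distinct and don't occur free across branches:
  ∃e ∀b ∃a (R(e) ∧ L(b) ∧ R(a))
The quantifier ∀a sits under an odd number of negations (counting the antecedent side of each →), so it flips to ∃a.

existential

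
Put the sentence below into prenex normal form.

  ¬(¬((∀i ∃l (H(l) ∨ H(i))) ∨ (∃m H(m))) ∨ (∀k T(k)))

Push ¬ through the quantifiers and connectives to reach negation normal form:
  ((∀i ∃l (H(l) ∨ H(i))) ∨ (∃m H(m))) ∧ (∃k ¬T(k))
All bound variables are already distinct, so no renaming is needed.
Pull the quantifiers to the front (each side's bound variable is not free in the other side):
  ∀i ∃l ∃m ∃k ((H(l) ∨ H(i) ∨ H(m)) ∧ ¬T(k))

∀i ∃l ∃m ∃k ((H(l) ∨ H(i) ∨ H(m)) ∧ ¬T(k))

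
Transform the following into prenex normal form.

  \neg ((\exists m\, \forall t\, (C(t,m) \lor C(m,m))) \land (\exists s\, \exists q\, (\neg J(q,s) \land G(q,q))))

Move each ¬ inward, flipping quantifiers it crosses:
  (\forall m\, \exists t\, (\neg C(t,m) \land \neg C(m,m))) \lor (\forall s\, \forall q\, (J(q,s) \lor \neg G(q,q)))
Extract every quantifier outward, since the variables are now distinct and don't occur free across branches:
  \forall m\, \exists t\, \forall s\, \forall q\, (\neg C(t,m) \land \neg C(m,m) \lor J(q,s) \lor \neg G(q,q))

\forall m\, \exists t\, \forall s\, \forall q\, (\neg C(t,m) \land \neg C(m,m) \lor J(q,s) \lor \neg G(q,q))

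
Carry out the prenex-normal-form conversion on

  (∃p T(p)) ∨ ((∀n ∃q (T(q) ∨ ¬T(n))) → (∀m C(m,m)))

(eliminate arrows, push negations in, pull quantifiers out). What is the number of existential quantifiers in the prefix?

2

Eliminate → and ↔ using ¬ and ∨.
  (∃p T(p)) ∨ ¬(∀n ∃q (T(q) ∨ ¬T(n))) ∨ (∀m C(m,m))
Push ¬ through the quantifiers and connectives to reach negation normal form:
  (∃p T(p)) ∨ (∃n ∀q (¬T(q) ∧ T(n))) ∨ (∀m C(m,m))
Pull the quantifiers to the front (each side's bound variable is not free in the other side):
  ∃p ∃n ∀q ∀m (T(p) ∨ ¬T(q) ∧ T(n) ∨ C(m,m))
The prefix is ∃p ∃n ∀q ∀m: 2 universal, 2 existential.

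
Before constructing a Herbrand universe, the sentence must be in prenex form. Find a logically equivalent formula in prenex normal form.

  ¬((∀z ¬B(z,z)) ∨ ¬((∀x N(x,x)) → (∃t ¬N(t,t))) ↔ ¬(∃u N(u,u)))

∀z ∀x ∀t ∃u ∀p ∃w ∃z1 ∃r ((¬B(z,z) ∨ N(x,x) ∧ N(t,t)) ∧ N(u,u) ∨ ¬N(p,p) ∧ B(w,w) ∧ (¬N(z1,z1) ∨ ¬N(r,r)))

Rewrite implications/biconditionals: A → B as ¬A ∨ B; A ↔ B as (¬A ∨ B) ∧ (¬B ∨ A).
  ¬((¬((∀z ¬B(z,z)) ∨ ¬(¬(∀x N(x,x)) ∨ (∃t ¬N(t,t)))) ∨ ¬(∃u N(u,u))) ∧ (¬¬(∃u N(u,u)) ∨ (∀z ¬B(z,z)) ∨ ¬(¬(∀x N(x,x)) ∨ (∃t ¬N(t,t)))))
Drive negations inward (¬∀x A ≡ ∃x ¬A, ¬∃x A ≡ ∀x ¬A, De Morgan for ∧/∨):
  ((∀z ¬B(z,z)) ∨ (∀x N(x,x)) ∧ (∀t N(t,t))) ∧ (∃u N(u,u)) ∨ (∀u ¬N(u,u)) ∧ (∃z B(z,z)) ∧ ((∃x ¬N(x,x)) ∨ (∃t ¬N(t,t)))
Rename bound variables to avoid capture: u↦p, z↦w, x↦z1, t↦r.
  ((∀z ¬B(z,z)) ∨ (∀x N(x,x)) ∧ (∀t N(t,t))) ∧ (∃u N(u,u)) ∨ (∀p ¬N(p,p)) ∧ (∃w B(w,w)) ∧ ((∃z1 ¬N(z1,z1)) ∨ (∃r ¬N(r,r)))
Extract every quantifier outward, since the variables are now distinct and don't occur free across branches:
  ∀z ∀x ∀t ∃u ∀p ∃w ∃z1 ∃r ((¬B(z,z) ∨ N(x,x) ∧ N(t,t)) ∧ N(u,u) ∨ ¬N(p,p) ∧ B(w,w) ∧ (¬N(z1,z1) ∨ ¬N(r,r)))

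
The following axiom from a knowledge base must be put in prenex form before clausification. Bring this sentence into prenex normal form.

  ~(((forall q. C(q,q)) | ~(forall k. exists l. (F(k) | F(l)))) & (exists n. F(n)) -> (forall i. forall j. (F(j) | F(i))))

forall q. exists k. forall l. exists n. exists i. exists j. ((C(q,q) | ~F(k) & ~F(l)) & F(n) & ~F(j) & ~F(i))

Rewrite implications/biconditionals: A → B as ¬A ∨ B.
  ~(~(((forall q. C(q,q)) | ~(forall k. exists l. (F(k) | F(l)))) & (exists n. F(n))) | (forall i. forall j. (F(j) | F(i))))
Push ¬ through the quantifiers and connectives to reach negation normal form:
  ((forall q. C(q,q)) | (exists k. forall l. (~F(k) & ~F(l)))) & (exists n. F(n)) & (exists i. exists j. (~F(j) & ~F(i)))
Extract every quantifier outward, since the variables are now distinct and don't occur free across branches:
  forall q. exists k. forall l. exists n. exists i. exists j. ((C(q,q) | ~F(k) & ~F(l)) & F(n) & ~F(j) & ~F(i))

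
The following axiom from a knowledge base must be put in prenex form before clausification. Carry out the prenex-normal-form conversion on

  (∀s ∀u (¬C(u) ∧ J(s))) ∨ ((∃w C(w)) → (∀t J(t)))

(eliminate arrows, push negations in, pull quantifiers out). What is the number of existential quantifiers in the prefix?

0

Rewrite implications/biconditionals: A → B as ¬A ∨ B.
  (∀s ∀u (¬C(u) ∧ J(s))) ∨ ¬(∃w C(w)) ∨ (∀t J(t))
Drive negations inward (¬∀x A ≡ ∃x ¬A, ¬∃x A ≡ ∀x ¬A, De Morgan for ∧/∨):
  (∀s ∀u (¬C(u) ∧ J(s))) ∨ (∀w ¬C(w)) ∨ (∀t J(t))
All bound variables are already distinct, so no renaming is needed.
Pull the quantifiers to the front (each side's bound variable is not free in the other side):
  ∀s ∀u ∀w ∀t (¬C(u) ∧ J(s) ∨ ¬C(w) ∨ J(t))
The prefix is ∀s ∀u ∀w ∀t: 4 universal, 0 existential.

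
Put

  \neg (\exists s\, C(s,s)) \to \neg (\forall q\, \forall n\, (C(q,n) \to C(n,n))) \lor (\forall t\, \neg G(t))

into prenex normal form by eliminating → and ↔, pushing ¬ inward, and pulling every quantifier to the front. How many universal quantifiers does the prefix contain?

Eliminate → and ↔ using ¬ and ∨.
  \neg \neg (\exists s\, C(s,s)) \lor \neg (\forall q\, \forall n\, (\neg C(q,n) \lor C(n,n))) \lor (\forall t\, \neg G(t))
Drive negations inward (¬∀x A ≡ ∃x ¬A, ¬∃x A ≡ ∀x ¬A, De Morgan for ∧/∨):
  (\exists s\, C(s,s)) \lor (\exists q\, \exists n\, (C(q,n) \land \neg C(n,n))) \lor (\forall t\, \neg G(t))
All bound variables are already distinct, so no renaming is needed.
Pull the quantifiers to the front (each side's bound variable is not free in the other side):
  \exists s\, \exists q\, \exists n\, \forall t\, (C(s,s) \lor C(q,n) \land \neg C(n,n) \lor \neg G(t))
The prefix is \exists s \exists q \exists n \forall t: 1 universal, 3 existential.

1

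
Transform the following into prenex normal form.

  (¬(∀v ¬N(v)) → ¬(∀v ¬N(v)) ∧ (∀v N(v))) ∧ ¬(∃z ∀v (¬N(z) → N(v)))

Eliminate → and ↔ using ¬ and ∨.
  (¬¬(∀v ¬N(v)) ∨ ¬(∀v ¬N(v)) ∧ (∀v N(v))) ∧ ¬(∃z ∀v (¬¬N(z) ∨ N(v)))
Push ¬ through the quantifiers and connectives to reach negation normal form:
  ((∀v ¬N(v)) ∨ (∃v N(v)) ∧ (∀v N(v))) ∧ (∀z ∃v (¬N(z) ∧ ¬N(v)))
Rename bound variables to avoid capture: v↦w1, v↦x1, v↦s.
  ((∀v ¬N(v)) ∨ (∃w1 N(w1)) ∧ (∀x1 N(x1))) ∧ (∀z ∃s (¬N(z) ∧ ¬N(s)))
Extract every quantifier outward, since the variables are now distinct and don't occur free across branches:
  ∀v ∃w1 ∀x1 ∀z ∃s ((¬N(v) ∨ N(w1) ∧ N(x1)) ∧ ¬N(z) ∧ ¬N(s))

∀v ∃w1 ∀x1 ∀z ∃s ((¬N(v) ∨ N(w1) ∧ N(x1)) ∧ ¬N(z) ∧ ¬N(s))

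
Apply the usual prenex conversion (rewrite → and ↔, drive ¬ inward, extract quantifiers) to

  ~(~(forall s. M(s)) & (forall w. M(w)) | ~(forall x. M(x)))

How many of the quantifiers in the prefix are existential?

Push ¬ through the quantifiers and connectives to reach negation normal form:
  ((forall s. M(s)) | (exists w. ~M(w))) & (forall x. M(x))
Pull the quantifiers to the front (each side's bound variable is not free in the other side):
  forall s. exists w. forall x. ((M(s) | ~M(w)) & M(x))
The prefix is forall s exists w forall x: 2 universal, 1 existential.

1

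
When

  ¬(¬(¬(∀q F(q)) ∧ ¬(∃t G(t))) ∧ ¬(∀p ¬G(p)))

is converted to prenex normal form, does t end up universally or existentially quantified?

Push ¬ through the quantifiers and connectives to reach negation normal form:
  (∃q ¬F(q)) ∧ (∀t ¬G(t)) ∨ (∀p ¬G(p))
All bound variables are already distinct, so no renaming is needed.
Pull the quantifiers to the front (each side's bound variable is not free in the other side):
  ∃q ∀t ∀p (¬F(q) ∧ ¬G(t) ∨ ¬G(p))
The quantifier ∃t sits under an odd number of negations, so it flips to ∀t.

universal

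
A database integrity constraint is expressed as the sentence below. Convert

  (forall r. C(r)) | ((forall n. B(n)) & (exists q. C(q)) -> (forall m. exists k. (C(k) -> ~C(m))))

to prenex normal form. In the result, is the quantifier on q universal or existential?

Eliminate → and ↔ using ¬ and ∨.
  (forall r. C(r)) | ~((forall n. B(n)) & (exists q. C(q))) | (forall m. exists k. (~C(k) | ~C(m)))
Move each ¬ inward, flipping quantifiers it crosses:
  (forall r. C(r)) | (exists n. ~B(n)) | (forall q. ~C(q)) | (forall m. exists k. (~C(k) | ~C(m)))
All bound variables are already distinct, so no renaming is needed.
Extract every quantifier outward, since the variables are now distinct and don't occur free across branches:
  forall r. exists n. forall q. forall m. exists k. (C(r) | ~B(n) | ~C(q) | ~C(k) | ~C(m))
The quantifier exists q sits under an odd number of negations (counting the antecedent side of each →), so it flips to forall q.

universal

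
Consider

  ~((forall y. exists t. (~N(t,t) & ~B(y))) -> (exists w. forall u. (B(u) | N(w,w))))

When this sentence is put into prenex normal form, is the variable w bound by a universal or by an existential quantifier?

Rewrite implications/biconditionals: A → B as ¬A ∨ B.
  ~(~(forall y. exists t. (~N(t,t) & ~B(y))) | (exists w. forall u. (B(u) | N(w,w))))
Move each ¬ inward, flipping quantifiers it crosses:
  (forall y. exists t. (~N(t,t) & ~B(y))) & (forall w. exists u. (~B(u) & ~N(w,w)))
All bound variables are already distinct, so no renaming is needed.
Extract every quantifier outward, since the variables are now distinct and don't occur free across branches:
  forall y. exists t. forall w. exists u. (~N(t,t) & ~B(y) & ~B(u) & ~N(w,w))
The quantifier exists w sits under an odd number of negations (counting the antecedent side of each →), so it flips to forall w.

universal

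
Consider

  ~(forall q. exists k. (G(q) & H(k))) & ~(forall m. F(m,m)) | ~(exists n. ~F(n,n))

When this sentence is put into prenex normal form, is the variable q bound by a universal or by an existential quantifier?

existential

Move each ¬ inward, flipping quantifiers it crosses:
  (exists q. forall k. (~G(q) | ~H(k))) & (exists m. ~F(m,m)) | (forall n. F(n,n))
Extract every quantifier outward, since the variables are now distinct and don't occur free across branches:
  exists q. forall k. exists m. forall n. ((~G(q) | ~H(k)) & ~F(m,m) | F(n,n))
The quantifier forall q sits under an odd number of negations, so it flips to exists q.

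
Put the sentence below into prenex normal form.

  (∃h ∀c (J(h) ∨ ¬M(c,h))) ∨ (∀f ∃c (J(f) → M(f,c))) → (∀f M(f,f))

First replace A → B with ¬A ∨ B.
  ¬((∃h ∀c (J(h) ∨ ¬M(c,h))) ∨ (∀f ∃c (¬J(f) ∨ M(f,c)))) ∨ (∀f M(f,f))
Push ¬ through the quantifiers and connectives to reach negation normal form:
  (∀h ∃c (¬J(h) ∧ M(c,h))) ∧ (∃f ∀c (J(f) ∧ ¬M(f,c))) ∨ (∀f M(f,f))
Standardize variables apart so no two quantifiers bind the same name: c↦a, f↦v.
  (∀h ∃c (¬J(h) ∧ M(c,h))) ∧ (∃f ∀a (J(f) ∧ ¬M(f,a))) ∨ (∀v M(v,v))
Finally move all quantifiers to the prefix:
  ∀h ∃c ∃f ∀a ∀v (¬J(h) ∧ M(c,h) ∧ J(f) ∧ ¬M(f,a) ∨ M(v,v))

∀h ∃c ∃f ∀a ∀v (¬J(h) ∧ M(c,h) ∧ J(f) ∧ ¬M(f,a) ∨ M(v,v))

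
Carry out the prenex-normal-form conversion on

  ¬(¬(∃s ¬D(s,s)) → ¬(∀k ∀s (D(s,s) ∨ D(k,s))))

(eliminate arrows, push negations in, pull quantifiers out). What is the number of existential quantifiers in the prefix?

0

Eliminate → and ↔ using ¬ and ∨.
  ¬(¬¬(∃s ¬D(s,s)) ∨ ¬(∀k ∀s (D(s,s) ∨ D(k,s))))
Drive negations inward (¬∀x A ≡ ∃x ¬A, ¬∃x A ≡ ∀x ¬A, De Morgan for ∧/∨):
  (∀s D(s,s)) ∧ (∀k ∀s (D(s,s) ∨ D(k,s)))
Give each quantifier a distinct variable: s↦t.
  (∀s D(s,s)) ∧ (∀k ∀t (D(t,t) ∨ D(k,t)))
Finally move all quantifiers to the prefix:
  ∀s ∀k ∀t (D(s,s) ∧ (D(t,t) ∨ D(k,t)))
The prefix is ∀s ∀k ∀t: 3 universal, 0 existential.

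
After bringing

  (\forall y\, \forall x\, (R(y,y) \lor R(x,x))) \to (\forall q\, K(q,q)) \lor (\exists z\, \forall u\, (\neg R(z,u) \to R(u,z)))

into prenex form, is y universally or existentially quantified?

existential

First replace A → B with ¬A ∨ B.
  \neg (\forall y\, \forall x\, (R(y,y) \lor R(x,x))) \lor (\forall q\, K(q,q)) \lor (\exists z\, \forall u\, (\neg \neg R(z,u) \lor R(u,z)))
Move each ¬ inward, flipping quantifiers it crosses:
  (\exists y\, \exists x\, (\neg R(y,y) \land \neg R(x,x))) \lor (\forall q\, K(q,q)) \lor (\exists z\, \forall u\, (R(z,u) \lor R(u,z)))
Finally move all quantifiers to the prefix:
  \exists y\, \exists x\, \forall q\, \exists z\, \forall u\, (\neg R(y,y) \land \neg R(x,x) \lor K(q,q) \lor R(z,u) \lor R(u,z))
The quantifier \forall y sits under an odd number of negations (counting the antecedent side of each →), so it flips to \exists y.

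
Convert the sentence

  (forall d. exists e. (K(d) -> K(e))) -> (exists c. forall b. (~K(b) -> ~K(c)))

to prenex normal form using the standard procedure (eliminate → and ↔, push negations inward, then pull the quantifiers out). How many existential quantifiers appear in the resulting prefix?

2

Rewrite implications/biconditionals: A → B as ¬A ∨ B.
  ~(forall d. exists e. (~K(d) | K(e))) | (exists c. forall b. (~~K(b) | ~K(c)))
Drive negations inward (¬∀x A ≡ ∃x ¬A, ¬∃x A ≡ ∀x ¬A, De Morgan for ∧/∨):
  (exists d. forall e. (K(d) & ~K(e))) | (exists c. forall b. (K(b) | ~K(c)))
Finally move all quantifiers to the prefix:
  exists d. forall e. exists c. forall b. (K(d) & ~K(e) | K(b) | ~K(c))
The prefix is exists d forall e exists c forall b: 2 universal, 2 existential.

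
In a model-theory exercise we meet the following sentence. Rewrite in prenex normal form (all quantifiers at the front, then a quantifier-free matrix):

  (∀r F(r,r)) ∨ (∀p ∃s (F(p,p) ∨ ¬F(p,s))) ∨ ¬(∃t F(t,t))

Push ¬ through the quantifiers and connectives to reach negation normal form:
  (∀r F(r,r)) ∨ (∀p ∃s (F(p,p) ∨ ¬F(p,s))) ∨ (∀t ¬F(t,t))
All bound variables are already distinct, so no renaming is needed.
Finally move all quantifiers to the prefix:
  ∀r ∀p ∃s ∀t (F(r,r) ∨ F(p,p) ∨ ¬F(p,s) ∨ ¬F(t,t))

∀r ∀p ∃s ∀t (F(r,r) ∨ F(p,p) ∨ ¬F(p,s) ∨ ¬F(t,t))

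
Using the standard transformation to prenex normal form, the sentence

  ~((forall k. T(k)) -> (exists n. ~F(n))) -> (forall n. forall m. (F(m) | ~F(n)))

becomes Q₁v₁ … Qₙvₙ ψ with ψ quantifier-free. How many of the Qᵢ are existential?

2

Eliminate → and ↔ using ¬ and ∨.
  ~~(~(forall k. T(k)) | (exists n. ~F(n))) | (forall n. forall m. (F(m) | ~F(n)))
Push ¬ through the quantifiers and connectives to reach negation normal form:
  (exists k. ~T(k)) | (exists n. ~F(n)) | (forall n. forall m. (F(m) | ~F(n)))
Give each quantifier a distinct variable: n↦x1.
  (exists k. ~T(k)) | (exists n. ~F(n)) | (forall x1. forall m. (F(m) | ~F(x1)))
Finally move all quantifiers to the prefix:
  exists k. exists n. forall x1. forall m. (~T(k) | ~F(n) | F(m) | ~F(x1))
The prefix is exists k exists n forall x1 forall m: 2 universal, 2 existential.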